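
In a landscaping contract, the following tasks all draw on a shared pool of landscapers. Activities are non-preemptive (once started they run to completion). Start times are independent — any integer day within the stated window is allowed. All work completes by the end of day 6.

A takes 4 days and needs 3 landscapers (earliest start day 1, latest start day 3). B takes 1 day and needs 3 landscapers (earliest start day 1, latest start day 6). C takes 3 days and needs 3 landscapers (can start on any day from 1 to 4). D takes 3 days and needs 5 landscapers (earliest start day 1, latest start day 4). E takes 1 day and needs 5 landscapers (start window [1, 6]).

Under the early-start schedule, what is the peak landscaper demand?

Early-start schedule: A@1, B@1, C@1, D@1, E@1.
Load per day: day 1: 19, day 2: 11, day 3: 11, day 4: 3, day 5: 0, day 6: 0.
Peak is 19.

19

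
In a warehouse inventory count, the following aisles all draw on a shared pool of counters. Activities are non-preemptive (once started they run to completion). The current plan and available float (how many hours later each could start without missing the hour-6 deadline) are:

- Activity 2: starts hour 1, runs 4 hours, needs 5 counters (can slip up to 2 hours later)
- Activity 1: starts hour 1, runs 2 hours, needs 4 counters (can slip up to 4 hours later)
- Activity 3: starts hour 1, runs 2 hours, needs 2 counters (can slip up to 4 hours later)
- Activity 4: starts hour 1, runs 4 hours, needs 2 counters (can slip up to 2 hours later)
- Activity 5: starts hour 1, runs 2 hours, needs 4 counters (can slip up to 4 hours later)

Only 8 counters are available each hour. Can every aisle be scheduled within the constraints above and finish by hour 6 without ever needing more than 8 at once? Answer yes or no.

The minimum achievable peak is 9; 8 < 9, so no feasible schedule stays within the cap.

no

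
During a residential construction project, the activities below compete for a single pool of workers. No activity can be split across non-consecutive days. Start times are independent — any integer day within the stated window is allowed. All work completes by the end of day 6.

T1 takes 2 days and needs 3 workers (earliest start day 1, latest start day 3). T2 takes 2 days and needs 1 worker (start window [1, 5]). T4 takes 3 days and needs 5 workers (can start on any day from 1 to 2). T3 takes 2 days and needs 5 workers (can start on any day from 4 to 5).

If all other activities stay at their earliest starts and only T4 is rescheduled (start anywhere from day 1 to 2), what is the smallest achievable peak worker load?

9

T4@1: d1:9  d2:9  d3:5  d4:5  d5:5  d6:0 → peak 9
T4@2: d1:4  d2:9  d3:5  d4:10  d5:5  d6:0 → peak 10
Best is T4@1, peak 9.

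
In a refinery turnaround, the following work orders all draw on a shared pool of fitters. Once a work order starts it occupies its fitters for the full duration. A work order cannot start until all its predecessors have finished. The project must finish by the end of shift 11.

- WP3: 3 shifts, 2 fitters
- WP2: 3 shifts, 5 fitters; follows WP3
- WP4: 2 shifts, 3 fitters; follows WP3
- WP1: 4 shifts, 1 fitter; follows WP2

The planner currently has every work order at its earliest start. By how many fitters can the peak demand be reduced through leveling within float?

3

Early-start peak: s1:2  s2:2  s3:2  s4:8  s5:8  s6:5  s7:1  s8:1  s9:1  s10:1  s11:0 ⇒ 8.
Leveled (WP3@1, WP2@4, WP4@7, WP1@7): s1:2  s2:2  s3:2  s4:5  s5:5  s6:5  s7:4  s8:4  s9:1  s10:1  s11:0 ⇒ 5.
Reduction 8 − 5 = 3.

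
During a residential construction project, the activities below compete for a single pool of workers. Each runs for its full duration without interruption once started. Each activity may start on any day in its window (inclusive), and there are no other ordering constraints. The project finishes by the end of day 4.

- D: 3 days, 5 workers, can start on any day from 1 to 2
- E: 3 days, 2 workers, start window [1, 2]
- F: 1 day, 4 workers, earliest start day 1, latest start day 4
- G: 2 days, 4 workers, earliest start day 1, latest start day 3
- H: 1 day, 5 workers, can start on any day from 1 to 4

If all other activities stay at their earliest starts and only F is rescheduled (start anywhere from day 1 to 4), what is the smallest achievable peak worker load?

F@1: d1:20  d2:11  d3:7  d4:0 → peak 20
F@2: d1:16  d2:15  d3:7  d4:0 → peak 16
F@3: d1:16  d2:11  d3:11  d4:0 → peak 16
F@4: d1:16  d2:11  d3:7  d4:4 → peak 16
Best is F@2, peak 16.

16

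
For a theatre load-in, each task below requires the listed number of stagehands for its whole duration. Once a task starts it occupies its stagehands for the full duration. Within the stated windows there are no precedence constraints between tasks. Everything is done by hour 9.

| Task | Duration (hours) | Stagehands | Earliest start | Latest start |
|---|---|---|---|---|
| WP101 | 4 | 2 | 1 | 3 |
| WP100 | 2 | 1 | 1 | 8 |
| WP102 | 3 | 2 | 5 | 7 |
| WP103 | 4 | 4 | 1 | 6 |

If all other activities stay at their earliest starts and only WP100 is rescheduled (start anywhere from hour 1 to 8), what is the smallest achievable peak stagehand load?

6

WP100@1: h1:7  h2:7  h3:6  h4:6  h5:2  h6:2  h7:2  h8:0  h9:0 → peak 7
WP100@2: h1:6  h2:7  h3:7  h4:6  h5:2  h6:2  h7:2  h8:0  h9:0 → peak 7
WP100@3: h1:6  h2:6  h3:7  h4:7  h5:2  h6:2  h7:2  h8:0  h9:0 → peak 7
WP100@4: h1:6  h2:6  h3:6  h4:7  h5:3  h6:2  h7:2  h8:0  h9:0 → peak 7
WP100@5: h1:6  h2:6  h3:6  h4:6  h5:3  h6:3  h7:2  h8:0  h9:0 → peak 6
WP100@6: h1:6  h2:6  h3:6  h4:6  h5:2  h6:3  h7:3  h8:0  h9:0 → peak 6
WP100@7: h1:6  h2:6  h3:6  h4:6  h5:2  h6:2  h7:3  h8:1  h9:0 → peak 6
WP100@8: h1:6  h2:6  h3:6  h4:6  h5:2  h6:2  h7:2  h8:1  h9:1 → peak 6
Best is WP100@5, peak 6.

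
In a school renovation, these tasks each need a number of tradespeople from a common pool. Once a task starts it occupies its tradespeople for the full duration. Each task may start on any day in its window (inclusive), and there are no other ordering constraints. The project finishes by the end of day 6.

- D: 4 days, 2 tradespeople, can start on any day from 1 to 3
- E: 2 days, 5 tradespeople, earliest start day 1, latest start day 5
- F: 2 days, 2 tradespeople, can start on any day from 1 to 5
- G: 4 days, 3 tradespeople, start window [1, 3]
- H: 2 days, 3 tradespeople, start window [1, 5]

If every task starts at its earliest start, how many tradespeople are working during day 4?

5

At early start, day 4 has: D, G.
Demand: 2 + 3 = 5.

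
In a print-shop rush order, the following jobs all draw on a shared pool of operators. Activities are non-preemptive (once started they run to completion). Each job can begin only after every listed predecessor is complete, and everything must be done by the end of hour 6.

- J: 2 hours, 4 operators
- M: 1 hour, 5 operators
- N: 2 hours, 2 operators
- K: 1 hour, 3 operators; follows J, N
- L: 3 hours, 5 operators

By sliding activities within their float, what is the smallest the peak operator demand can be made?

Early-start (J@1, M@1, N@1, K@3, L@1) gives peak 16: h1:16  h2:11  h3:8  h4:0  h5:0  h6:0.
Shift M→3, L→4.
Schedule J@1, M@3, N@1, K@3, L@4: h1:6  h2:6  h3:8  h4:5  h5:5  h6:5 — peak 8.

8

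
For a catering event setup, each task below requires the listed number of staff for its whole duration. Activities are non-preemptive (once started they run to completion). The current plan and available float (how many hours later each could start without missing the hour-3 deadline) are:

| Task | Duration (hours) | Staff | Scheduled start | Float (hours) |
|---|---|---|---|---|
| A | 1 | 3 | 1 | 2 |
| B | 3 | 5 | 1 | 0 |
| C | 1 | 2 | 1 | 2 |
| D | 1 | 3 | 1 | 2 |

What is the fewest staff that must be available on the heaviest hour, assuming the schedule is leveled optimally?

8

Early-start (A@1, B@1, C@1, D@1) gives peak 13: h1:13  h2:5  h3:5.
Shift C→2, D→3.
Schedule A@1, B@1, C@2, D@3: h1:8  h2:7  h3:8 — peak 8.
Total staffer-hours = 23 over 3 hours ⇒ peak ≥ ⌈23/3⌉ = 8, so 8 is optimal.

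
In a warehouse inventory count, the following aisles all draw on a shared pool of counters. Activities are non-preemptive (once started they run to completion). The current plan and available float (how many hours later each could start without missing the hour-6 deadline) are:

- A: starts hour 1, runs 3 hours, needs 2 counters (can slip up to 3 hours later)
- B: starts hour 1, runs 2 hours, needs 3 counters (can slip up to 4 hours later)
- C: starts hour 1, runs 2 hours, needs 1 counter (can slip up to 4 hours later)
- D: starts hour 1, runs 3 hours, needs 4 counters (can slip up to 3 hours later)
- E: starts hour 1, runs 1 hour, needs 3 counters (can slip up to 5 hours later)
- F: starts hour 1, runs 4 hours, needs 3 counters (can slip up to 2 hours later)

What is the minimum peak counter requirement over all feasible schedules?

8

Early-start (A@1, B@1, C@1, D@1, E@1, F@1) gives peak 16: h1:16  h2:13  h3:9  h4:3  h5:0  h6:0.
Shift D→4, E→3, F→3.
Schedule A@1, B@1, C@1, D@4, E@3, F@3: h1:6  h2:6  h3:8  h4:7  h5:7  h6:7 — peak 8.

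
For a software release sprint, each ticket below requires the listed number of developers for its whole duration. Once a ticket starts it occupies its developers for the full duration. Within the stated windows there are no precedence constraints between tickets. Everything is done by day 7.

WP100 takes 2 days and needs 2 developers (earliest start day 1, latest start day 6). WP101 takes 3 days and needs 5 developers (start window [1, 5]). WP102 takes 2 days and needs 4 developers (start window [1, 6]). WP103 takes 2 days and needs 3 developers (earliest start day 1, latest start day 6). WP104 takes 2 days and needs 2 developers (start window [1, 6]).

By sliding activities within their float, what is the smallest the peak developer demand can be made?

6

Early-start (WP100@1, WP101@1, WP102@1, WP103@1, WP104@1) gives peak 16: d1:16  d2:16  d3:5  d4:0  d5:0  d6:0  d7:0.
Shift WP101→3, WP103→6, WP104→6.
Schedule WP100@1, WP101@3, WP102@1, WP103@6, WP104@6: d1:6  d2:6  d3:5  d4:5  d5:5  d6:5  d7:5 — peak 6.
Total developer-days = 37 over 7 days ⇒ peak ≥ ⌈37/7⌉ = 6, so 6 is optimal.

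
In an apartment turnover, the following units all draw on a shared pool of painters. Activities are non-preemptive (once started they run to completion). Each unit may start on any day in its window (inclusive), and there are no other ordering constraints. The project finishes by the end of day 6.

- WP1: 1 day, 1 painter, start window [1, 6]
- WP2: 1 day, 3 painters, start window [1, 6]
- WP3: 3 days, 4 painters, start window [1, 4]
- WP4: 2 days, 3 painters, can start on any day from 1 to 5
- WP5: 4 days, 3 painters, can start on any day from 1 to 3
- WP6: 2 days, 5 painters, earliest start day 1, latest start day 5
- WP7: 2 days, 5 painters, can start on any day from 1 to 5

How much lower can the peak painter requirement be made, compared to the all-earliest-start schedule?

14

Early-start peak: d1:24  d2:20  d3:7  d4:3  d5:0  d6:0 ⇒ 24.
Leveled (WP1@1, WP2@1, WP3@2, WP4@1, WP5@1, WP6@5, WP7@5): d1:10  d2:10  d3:7  d4:7  d5:10  d6:10 ⇒ 10.
Reduction 24 − 10 = 14.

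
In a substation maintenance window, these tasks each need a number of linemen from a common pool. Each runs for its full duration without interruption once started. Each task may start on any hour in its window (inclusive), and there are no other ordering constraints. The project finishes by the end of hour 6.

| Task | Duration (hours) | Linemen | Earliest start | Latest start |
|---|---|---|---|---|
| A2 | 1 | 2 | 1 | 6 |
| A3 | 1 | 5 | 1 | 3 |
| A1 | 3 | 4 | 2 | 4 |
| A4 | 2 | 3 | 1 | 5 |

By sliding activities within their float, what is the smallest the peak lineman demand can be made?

5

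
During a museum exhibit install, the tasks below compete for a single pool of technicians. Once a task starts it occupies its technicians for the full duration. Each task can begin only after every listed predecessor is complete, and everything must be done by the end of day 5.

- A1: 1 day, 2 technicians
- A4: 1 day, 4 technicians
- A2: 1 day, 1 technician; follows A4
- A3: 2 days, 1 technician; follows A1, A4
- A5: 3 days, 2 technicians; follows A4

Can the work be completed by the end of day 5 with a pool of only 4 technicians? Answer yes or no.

yes

Schedule A1@1, A4@2, A2@3, A3@3, A5@3: d1:2  d2:4  d3:4  d4:3  d5:2 — peak 4 ≤ 4.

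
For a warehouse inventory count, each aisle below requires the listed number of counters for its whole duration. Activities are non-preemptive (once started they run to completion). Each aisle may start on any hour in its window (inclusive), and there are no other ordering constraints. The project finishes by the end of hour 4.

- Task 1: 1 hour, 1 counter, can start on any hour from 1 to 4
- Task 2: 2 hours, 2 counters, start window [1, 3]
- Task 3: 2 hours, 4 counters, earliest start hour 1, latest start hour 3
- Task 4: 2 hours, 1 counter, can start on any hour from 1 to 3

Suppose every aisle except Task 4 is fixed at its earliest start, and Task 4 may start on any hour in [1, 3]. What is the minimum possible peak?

Task 4@1: h1:8  h2:7  h3:0  h4:0 → peak 8
Task 4@2: h1:7  h2:7  h3:1  h4:0 → peak 7
Task 4@3: h1:7  h2:6  h3:1  h4:1 → peak 7
Best is Task 4@2, peak 7.

7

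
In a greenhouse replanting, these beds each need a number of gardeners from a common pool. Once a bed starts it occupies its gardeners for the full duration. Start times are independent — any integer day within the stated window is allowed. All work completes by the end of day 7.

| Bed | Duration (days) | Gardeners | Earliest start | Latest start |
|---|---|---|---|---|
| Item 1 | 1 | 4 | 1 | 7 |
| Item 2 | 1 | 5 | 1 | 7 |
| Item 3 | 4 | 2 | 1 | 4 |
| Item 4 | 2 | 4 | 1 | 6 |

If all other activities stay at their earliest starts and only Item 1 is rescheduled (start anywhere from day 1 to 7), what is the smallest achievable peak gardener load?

Item 1@1: d1:15  d2:6  d3:2  d4:2  d5:0  d6:0  d7:0 → peak 15
Item 1@2: d1:11  d2:10  d3:2  d4:2  d5:0  d6:0  d7:0 → peak 11
Item 1@3: d1:11  d2:6  d3:6  d4:2  d5:0  d6:0  d7:0 → peak 11
Item 1@4: d1:11  d2:6  d3:2  d4:6  d5:0  d6:0  d7:0 → peak 11
Item 1@5: d1:11  d2:6  d3:2  d4:2  d5:4  d6:0  d7:0 → peak 11
Item 1@6: d1:11  d2:6  d3:2  d4:2  d5:0  d6:4  d7:0 → peak 11
Item 1@7: d1:11  d2:6  d3:2  d4:2  d5:0  d6:0  d7:4 → peak 11
Best is Item 1@2, peak 11.

11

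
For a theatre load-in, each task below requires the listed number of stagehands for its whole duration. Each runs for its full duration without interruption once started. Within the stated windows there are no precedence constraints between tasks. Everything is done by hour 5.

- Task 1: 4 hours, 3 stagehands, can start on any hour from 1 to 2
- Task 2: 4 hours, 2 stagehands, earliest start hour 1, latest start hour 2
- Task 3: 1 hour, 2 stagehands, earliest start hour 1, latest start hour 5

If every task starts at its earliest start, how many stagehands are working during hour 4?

5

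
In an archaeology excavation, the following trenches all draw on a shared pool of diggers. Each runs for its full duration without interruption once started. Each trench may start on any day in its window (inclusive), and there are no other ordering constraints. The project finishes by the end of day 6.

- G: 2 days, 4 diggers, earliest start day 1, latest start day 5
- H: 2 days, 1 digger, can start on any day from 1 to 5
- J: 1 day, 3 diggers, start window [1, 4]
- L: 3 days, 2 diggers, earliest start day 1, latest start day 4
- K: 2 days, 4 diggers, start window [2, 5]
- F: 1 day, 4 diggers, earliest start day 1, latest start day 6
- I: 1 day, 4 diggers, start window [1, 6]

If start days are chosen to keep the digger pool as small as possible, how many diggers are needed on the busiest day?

Early-start (G@1, H@1, J@1, L@1, K@2, F@1, I@1) gives peak 18: d1:18  d2:11  d3:6  d4:0  d5:0  d6:0.
Shift J→3, L→4, K→3, F→5, I→6.
Schedule G@1, H@1, J@3, L@4, K@3, F@5, I@6: d1:5  d2:5  d3:7  d4:6  d5:6  d6:6 — peak 7.

7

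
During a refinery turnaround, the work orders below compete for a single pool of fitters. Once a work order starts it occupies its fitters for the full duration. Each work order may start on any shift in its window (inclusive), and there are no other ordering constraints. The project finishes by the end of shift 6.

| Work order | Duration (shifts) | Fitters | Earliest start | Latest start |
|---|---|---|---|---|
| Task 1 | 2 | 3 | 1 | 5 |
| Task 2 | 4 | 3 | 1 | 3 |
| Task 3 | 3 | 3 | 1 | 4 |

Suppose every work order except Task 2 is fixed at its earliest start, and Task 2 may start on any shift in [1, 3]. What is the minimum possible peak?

Task 2@1: s1:9  s2:9  s3:6  s4:3  s5:0  s6:0 → peak 9
Task 2@2: s1:6  s2:9  s3:6  s4:3  s5:3  s6:0 → peak 9
Task 2@3: s1:6  s2:6  s3:6  s4:3  s5:3  s6:3 → peak 6
Best is Task 2@3, peak 6.

6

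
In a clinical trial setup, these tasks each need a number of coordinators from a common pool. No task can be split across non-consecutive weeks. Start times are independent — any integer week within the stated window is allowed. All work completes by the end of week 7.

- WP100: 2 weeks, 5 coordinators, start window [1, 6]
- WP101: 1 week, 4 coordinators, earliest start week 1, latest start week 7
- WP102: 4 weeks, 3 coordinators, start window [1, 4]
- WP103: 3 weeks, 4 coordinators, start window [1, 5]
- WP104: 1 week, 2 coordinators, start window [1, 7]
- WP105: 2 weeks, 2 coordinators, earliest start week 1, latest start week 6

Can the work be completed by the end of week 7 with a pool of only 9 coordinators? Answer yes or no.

yes

Schedule WP100@1, WP101@3, WP102@3, WP103@4, WP104@7, WP105@1: w1:7  w2:7  w3:7  w4:7  w5:7  w6:7  w7:2 — peak 7 ≤ 9.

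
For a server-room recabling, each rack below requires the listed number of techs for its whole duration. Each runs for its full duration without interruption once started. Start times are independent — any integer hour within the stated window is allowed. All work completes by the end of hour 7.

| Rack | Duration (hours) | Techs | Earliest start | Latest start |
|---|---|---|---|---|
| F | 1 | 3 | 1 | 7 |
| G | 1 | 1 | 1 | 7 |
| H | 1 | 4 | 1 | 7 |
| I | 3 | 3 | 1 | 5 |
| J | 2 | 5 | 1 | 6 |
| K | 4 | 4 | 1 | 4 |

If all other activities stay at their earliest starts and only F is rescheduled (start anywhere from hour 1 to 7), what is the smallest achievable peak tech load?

17

F@1: h1:20  h2:12  h3:7  h4:4  h5:0  h6:0  h7:0 → peak 20
F@2: h1:17  h2:15  h3:7  h4:4  h5:0  h6:0  h7:0 → peak 17
F@3: h1:17  h2:12  h3:10  h4:4  h5:0  h6:0  h7:0 → peak 17
F@4: h1:17  h2:12  h3:7  h4:7  h5:0  h6:0  h7:0 → peak 17
F@5: h1:17  h2:12  h3:7  h4:4  h5:3  h6:0  h7:0 → peak 17
F@6: h1:17  h2:12  h3:7  h4:4  h5:0  h6:3  h7:0 → peak 17
F@7: h1:17  h2:12  h3:7  h4:4  h5:0  h6:0  h7:3 → peak 17
Best is F@2, peak 17.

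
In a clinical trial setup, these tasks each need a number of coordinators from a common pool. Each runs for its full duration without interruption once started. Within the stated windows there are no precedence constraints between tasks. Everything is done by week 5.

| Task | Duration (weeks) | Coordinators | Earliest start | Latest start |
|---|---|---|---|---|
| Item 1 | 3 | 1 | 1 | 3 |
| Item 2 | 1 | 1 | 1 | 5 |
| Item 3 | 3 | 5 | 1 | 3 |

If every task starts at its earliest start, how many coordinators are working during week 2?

At early start, week 2 has: Item 1, Item 3.
Demand: 1 + 5 = 6.

6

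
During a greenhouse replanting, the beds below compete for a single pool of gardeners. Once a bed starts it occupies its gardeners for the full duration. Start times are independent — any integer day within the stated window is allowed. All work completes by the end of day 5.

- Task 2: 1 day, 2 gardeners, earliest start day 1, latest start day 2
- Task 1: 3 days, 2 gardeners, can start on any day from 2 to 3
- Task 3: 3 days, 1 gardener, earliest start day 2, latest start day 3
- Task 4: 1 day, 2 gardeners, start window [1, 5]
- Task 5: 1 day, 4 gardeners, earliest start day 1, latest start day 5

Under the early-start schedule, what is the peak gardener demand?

Early-start schedule: Task 2@1, Task 1@2, Task 3@2, Task 4@1, Task 5@1.
Load per day: day 1: 8, day 2: 3, day 3: 3, day 4: 3, day 5: 0.
Peak is 8.

8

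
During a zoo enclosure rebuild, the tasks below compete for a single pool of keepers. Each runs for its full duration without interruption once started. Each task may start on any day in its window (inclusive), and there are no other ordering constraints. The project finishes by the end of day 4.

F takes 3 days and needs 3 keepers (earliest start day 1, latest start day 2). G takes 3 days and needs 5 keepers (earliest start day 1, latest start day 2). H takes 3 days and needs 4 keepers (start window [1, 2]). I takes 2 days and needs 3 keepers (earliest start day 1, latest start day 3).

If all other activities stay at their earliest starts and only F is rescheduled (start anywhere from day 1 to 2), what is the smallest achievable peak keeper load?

15

F@1: d1:15  d2:15  d3:12  d4:0 → peak 15
F@2: d1:12  d2:15  d3:12  d4:3 → peak 15
Best is F@1, peak 15.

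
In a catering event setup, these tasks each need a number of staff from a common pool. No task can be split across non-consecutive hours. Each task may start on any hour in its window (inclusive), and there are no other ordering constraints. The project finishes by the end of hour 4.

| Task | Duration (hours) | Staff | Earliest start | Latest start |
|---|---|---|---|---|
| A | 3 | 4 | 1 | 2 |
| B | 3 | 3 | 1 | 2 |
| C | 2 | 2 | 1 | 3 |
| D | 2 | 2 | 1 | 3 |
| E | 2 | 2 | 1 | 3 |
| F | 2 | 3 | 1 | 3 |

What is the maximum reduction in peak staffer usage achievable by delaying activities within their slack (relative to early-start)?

Early-start peak: h1:16  h2:16  h3:7  h4:0 ⇒ 16.
Leveled (A@1, B@1, C@1, D@1, E@3, F@3): h1:11  h2:11  h3:12  h4:5 ⇒ 12.
Reduction 16 − 12 = 4.

4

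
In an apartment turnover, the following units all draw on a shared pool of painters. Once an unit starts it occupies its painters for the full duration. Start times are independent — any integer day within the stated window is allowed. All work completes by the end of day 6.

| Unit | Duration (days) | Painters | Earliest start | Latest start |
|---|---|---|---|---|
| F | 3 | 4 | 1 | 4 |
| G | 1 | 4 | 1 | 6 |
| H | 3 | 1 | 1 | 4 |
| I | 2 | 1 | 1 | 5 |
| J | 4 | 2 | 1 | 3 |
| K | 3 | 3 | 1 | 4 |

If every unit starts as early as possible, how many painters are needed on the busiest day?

Early-start schedule: F@1, G@1, H@1, I@1, J@1, K@1.
Load per day: day 1: 15, day 2: 11, day 3: 10, day 4: 2, day 5: 0, day 6: 0.
Peak is 15.

15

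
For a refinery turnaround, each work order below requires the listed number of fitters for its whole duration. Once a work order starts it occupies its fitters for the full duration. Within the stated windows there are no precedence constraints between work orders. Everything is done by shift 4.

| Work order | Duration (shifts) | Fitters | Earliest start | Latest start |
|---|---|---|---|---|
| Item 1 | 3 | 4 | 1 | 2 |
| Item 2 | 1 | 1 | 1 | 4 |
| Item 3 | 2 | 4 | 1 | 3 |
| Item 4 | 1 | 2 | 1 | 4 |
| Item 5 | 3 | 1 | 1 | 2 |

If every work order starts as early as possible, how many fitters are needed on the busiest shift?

12

Early-start schedule: Item 1@1, Item 2@1, Item 3@1, Item 4@1, Item 5@1.
Load per shift: shift 1: 12, shift 2: 9, shift 3: 5, shift 4: 0.
Peak is 12.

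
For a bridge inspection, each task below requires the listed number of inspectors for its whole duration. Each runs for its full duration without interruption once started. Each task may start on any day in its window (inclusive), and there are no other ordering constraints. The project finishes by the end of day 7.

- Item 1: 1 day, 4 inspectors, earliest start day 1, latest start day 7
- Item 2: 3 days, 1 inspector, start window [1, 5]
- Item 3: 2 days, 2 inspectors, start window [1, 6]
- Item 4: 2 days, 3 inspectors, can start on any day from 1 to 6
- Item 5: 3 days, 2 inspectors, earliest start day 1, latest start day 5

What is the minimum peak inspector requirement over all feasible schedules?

Early-start (Item 1@1, Item 2@1, Item 3@1, Item 4@1, Item 5@1) gives peak 12: d1:12  d2:8  d3:3  d4:0  d5:0  d6:0  d7:0.
Shift Item 2→2, Item 3→4, Item 4→2, Item 5→5.
Schedule Item 1@1, Item 2@2, Item 3@4, Item 4@2, Item 5@5: d1:4  d2:4  d3:4  d4:3  d5:4  d6:2  d7:2 — peak 4.
Total inspector-days = 23 over 7 days ⇒ peak ≥ ⌈23/7⌉ = 4, so 4 is optimal.

4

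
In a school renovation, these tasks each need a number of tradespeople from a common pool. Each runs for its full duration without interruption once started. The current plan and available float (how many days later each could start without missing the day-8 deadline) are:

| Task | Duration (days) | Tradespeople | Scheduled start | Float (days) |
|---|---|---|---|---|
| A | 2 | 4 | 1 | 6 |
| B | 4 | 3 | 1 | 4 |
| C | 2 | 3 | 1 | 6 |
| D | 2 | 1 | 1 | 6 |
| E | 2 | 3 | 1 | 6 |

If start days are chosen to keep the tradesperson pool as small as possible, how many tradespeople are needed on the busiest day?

6

Early-start (A@1, B@1, C@1, D@1, E@1) gives peak 14: d1:14  d2:14  d3:3  d4:3  d5:0  d6:0  d7:0  d8:0.
Shift B→3, C→3, E→5.
Schedule A@1, B@3, C@3, D@1, E@5: d1:5  d2:5  d3:6  d4:6  d5:6  d6:6  d7:0  d8:0 — peak 6.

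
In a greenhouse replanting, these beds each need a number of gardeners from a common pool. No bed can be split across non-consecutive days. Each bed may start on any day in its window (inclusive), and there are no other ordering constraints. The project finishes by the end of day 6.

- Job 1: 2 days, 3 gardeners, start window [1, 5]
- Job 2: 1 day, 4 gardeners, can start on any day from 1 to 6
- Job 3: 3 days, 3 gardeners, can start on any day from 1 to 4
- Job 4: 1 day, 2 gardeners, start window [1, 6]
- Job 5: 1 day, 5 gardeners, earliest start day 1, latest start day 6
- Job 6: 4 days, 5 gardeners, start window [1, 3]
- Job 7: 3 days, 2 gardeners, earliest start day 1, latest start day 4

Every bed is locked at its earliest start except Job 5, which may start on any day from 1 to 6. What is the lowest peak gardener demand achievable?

Job 5@1: d1:24  d2:13  d3:10  d4:5  d5:0  d6:0 → peak 24
Job 5@2: d1:19  d2:18  d3:10  d4:5  d5:0  d6:0 → peak 19
Job 5@3: d1:19  d2:13  d3:15  d4:5  d5:0  d6:0 → peak 19
Job 5@4: d1:19  d2:13  d3:10  d4:10  d5:0  d6:0 → peak 19
Job 5@5: d1:19  d2:13  d3:10  d4:5  d5:5  d6:0 → peak 19
Job 5@6: d1:19  d2:13  d3:10  d4:5  d5:0  d6:5 → peak 19
Best is Job 5@2, peak 19.

19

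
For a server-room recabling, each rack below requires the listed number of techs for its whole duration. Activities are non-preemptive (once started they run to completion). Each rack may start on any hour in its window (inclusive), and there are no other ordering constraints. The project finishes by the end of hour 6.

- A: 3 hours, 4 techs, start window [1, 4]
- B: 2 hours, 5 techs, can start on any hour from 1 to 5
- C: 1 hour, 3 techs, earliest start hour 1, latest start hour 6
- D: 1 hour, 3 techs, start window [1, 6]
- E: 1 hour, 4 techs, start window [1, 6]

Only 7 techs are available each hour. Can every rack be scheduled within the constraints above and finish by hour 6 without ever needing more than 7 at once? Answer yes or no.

yes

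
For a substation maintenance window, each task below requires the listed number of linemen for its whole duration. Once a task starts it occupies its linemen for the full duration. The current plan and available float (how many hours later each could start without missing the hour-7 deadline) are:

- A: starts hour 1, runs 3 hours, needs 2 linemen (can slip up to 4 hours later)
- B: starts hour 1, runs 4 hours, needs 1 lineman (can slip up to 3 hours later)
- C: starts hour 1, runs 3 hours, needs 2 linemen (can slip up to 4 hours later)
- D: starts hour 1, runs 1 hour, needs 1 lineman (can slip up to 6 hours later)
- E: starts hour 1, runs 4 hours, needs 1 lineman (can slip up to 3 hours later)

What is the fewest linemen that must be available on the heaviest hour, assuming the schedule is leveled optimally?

3

Early-start (A@1, B@1, C@1, D@1, E@1) gives peak 7: h1:7  h2:6  h3:6  h4:2  h5:0  h6:0  h7:0.
Shift C→5, D→4, E→4.
Schedule A@1, B@1, C@5, D@4, E@4: h1:3  h2:3  h3:3  h4:3  h5:3  h6:3  h7:3 — peak 3.
Total lineman-hours = 21 over 7 hours ⇒ peak ≥ ⌈21/7⌉ = 3, so 3 is optimal.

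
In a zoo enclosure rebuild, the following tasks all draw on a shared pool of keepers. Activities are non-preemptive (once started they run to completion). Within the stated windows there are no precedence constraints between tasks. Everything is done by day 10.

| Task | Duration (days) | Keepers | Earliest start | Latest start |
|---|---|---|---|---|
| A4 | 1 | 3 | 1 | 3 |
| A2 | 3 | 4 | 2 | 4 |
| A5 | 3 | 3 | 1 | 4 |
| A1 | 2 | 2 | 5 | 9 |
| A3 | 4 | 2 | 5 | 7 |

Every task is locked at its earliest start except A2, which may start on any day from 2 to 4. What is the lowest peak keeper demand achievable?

7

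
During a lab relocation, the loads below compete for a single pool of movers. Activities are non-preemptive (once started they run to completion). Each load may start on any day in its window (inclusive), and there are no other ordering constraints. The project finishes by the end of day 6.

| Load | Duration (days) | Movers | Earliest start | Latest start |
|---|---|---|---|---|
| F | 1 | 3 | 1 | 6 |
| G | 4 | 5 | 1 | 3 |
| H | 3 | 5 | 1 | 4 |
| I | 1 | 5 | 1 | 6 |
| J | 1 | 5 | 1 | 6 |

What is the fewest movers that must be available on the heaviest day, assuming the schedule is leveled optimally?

Early-start (F@1, G@1, H@1, I@1, J@1) gives peak 23: d1:23  d2:10  d3:10  d4:5  d5:0  d6:0.
Shift H→2, I→5, J→5.
Schedule F@1, G@1, H@2, I@5, J@5: d1:8  d2:10  d3:10  d4:10  d5:10  d6:0 — peak 10.

10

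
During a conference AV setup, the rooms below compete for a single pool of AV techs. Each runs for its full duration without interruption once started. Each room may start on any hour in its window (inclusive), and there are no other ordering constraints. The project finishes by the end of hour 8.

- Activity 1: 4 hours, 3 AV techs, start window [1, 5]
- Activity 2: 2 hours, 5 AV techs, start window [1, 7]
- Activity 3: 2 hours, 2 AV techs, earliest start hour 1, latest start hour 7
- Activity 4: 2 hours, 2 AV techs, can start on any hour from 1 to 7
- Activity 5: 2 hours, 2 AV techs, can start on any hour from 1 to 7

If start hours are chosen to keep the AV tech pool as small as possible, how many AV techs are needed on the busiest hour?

Early-start (Activity 1@1, Activity 2@1, Activity 3@1, Activity 4@1, Activity 5@1) gives peak 14: h1:14  h2:14  h3:3  h4:3  h5:0  h6:0  h7:0  h8:0.
Shift Activity 2→5, Activity 4→3, Activity 5→7.
Schedule Activity 1@1, Activity 2@5, Activity 3@1, Activity 4@3, Activity 5@7: h1:5  h2:5  h3:5  h4:5  h5:5  h6:5  h7:2  h8:2 — peak 5.
Total AV tech-hours = 34 over 8 hours ⇒ peak ≥ ⌈34/8⌉ = 5, so 5 is optimal.

5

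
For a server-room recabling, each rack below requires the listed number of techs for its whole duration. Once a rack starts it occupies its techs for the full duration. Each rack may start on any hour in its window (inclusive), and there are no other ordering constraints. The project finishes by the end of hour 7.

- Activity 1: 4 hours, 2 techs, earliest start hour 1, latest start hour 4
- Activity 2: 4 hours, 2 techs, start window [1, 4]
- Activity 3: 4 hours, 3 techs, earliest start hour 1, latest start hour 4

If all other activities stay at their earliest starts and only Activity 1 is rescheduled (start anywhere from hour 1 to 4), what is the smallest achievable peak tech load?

7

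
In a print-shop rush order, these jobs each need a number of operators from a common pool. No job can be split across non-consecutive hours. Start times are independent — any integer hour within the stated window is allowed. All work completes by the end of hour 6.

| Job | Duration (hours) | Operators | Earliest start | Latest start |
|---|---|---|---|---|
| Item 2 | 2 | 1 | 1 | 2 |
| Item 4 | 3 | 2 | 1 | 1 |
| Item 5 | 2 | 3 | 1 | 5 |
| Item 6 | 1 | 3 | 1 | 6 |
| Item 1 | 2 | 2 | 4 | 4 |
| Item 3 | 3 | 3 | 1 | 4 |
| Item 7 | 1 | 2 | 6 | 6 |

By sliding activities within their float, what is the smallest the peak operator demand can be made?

6

Early-start (Item 2@1, Item 4@1, Item 5@1, Item 6@1, Item 1@4, Item 3@1, Item 7@6) gives peak 12: h1:12  h2:9  h3:5  h4:2  h5:2  h6:2.
Shift Item 6→3, Item 3→4.
Schedule Item 2@1, Item 4@1, Item 5@1, Item 6@3, Item 1@4, Item 3@4, Item 7@6: h1:6  h2:6  h3:5  h4:5  h5:5  h6:5 — peak 6.
Total operator-hours = 32 over 6 hours ⇒ peak ≥ ⌈32/6⌉ = 6, so 6 is optimal.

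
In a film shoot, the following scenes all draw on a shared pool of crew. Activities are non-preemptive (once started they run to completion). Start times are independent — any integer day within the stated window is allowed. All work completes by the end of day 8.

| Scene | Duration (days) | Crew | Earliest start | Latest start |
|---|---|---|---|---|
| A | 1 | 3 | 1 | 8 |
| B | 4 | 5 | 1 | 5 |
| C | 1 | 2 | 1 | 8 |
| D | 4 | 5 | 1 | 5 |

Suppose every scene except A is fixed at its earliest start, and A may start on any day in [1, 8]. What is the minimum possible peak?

A@1: d1:15  d2:10  d3:10  d4:10  d5:0  d6:0  d7:0  d8:0 → peak 15
A@2: d1:12  d2:13  d3:10  d4:10  d5:0  d6:0  d7:0  d8:0 → peak 13
A@3: d1:12  d2:10  d3:13  d4:10  d5:0  d6:0  d7:0  d8:0 → peak 13
A@4: d1:12  d2:10  d3:10  d4:13  d5:0  d6:0  d7:0  d8:0 → peak 13
A@5: d1:12  d2:10  d3:10  d4:10  d5:3  d6:0  d7:0  d8:0 → peak 12
A@6: d1:12  d2:10  d3:10  d4:10  d5:0  d6:3  d7:0  d8:0 → peak 12
A@7: d1:12  d2:10  d3:10  d4:10  d5:0  d6:0  d7:3  d8:0 → peak 12
A@8: d1:12  d2:10  d3:10  d4:10  d5:0  d6:0  d7:0  d8:3 → peak 12
Best is A@5, peak 12.

12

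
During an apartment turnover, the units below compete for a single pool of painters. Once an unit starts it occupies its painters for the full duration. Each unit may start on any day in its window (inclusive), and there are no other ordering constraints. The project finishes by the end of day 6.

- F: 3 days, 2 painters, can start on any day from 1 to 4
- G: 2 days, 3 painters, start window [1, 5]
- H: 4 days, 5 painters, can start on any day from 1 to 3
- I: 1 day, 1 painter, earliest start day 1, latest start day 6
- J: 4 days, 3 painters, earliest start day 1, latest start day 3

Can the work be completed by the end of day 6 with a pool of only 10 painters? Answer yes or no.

yes

Schedule F@1, G@1, H@1, I@4, J@3: d1:10  d2:10  d3:10  d4:9  d5:3  d6:3 — peak 10 ≤ 10.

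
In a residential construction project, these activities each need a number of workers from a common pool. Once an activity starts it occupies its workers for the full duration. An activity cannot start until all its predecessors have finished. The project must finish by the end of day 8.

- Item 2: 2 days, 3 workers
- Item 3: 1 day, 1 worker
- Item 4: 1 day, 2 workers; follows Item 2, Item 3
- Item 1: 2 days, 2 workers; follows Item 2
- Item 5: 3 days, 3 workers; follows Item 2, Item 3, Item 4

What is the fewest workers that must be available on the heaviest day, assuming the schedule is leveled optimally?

3

Early-start (Item 2@1, Item 3@1, Item 4@3, Item 1@3, Item 5@4) gives peak 5: d1:4  d2:3  d3:4  d4:5  d5:3  d6:3  d7:0  d8:0.
Shift Item 3→3, Item 4→5, Item 5→6.
Schedule Item 2@1, Item 3@3, Item 4@5, Item 1@3, Item 5@6: d1:3  d2:3  d3:3  d4:2  d5:2  d6:3  d7:3  d8:3 — peak 3.
Total worker-days = 22 over 8 days ⇒ peak ≥ ⌈22/8⌉ = 3, so 3 is optimal.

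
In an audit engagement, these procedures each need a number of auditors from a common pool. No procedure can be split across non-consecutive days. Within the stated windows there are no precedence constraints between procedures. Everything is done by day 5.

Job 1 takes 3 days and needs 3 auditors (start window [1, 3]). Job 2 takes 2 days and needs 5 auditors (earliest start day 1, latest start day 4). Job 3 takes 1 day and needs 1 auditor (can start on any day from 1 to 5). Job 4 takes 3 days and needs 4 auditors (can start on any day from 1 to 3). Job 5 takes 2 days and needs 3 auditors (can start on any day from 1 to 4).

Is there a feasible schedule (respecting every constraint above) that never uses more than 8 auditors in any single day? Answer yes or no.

yes

Schedule Job 1@1, Job 2@1, Job 3@3, Job 4@3, Job 5@4: d1:8  d2:8  d3:8  d4:7  d5:7 — peak 8 ≤ 8.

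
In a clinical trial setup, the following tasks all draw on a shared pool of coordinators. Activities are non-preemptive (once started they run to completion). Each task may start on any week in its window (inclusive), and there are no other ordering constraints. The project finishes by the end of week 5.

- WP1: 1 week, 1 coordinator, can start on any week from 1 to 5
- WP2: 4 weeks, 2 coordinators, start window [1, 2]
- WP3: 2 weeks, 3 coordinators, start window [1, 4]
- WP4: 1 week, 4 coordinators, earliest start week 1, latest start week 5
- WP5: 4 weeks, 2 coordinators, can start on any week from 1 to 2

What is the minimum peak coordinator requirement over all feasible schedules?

7

Early-start (WP1@1, WP2@1, WP3@1, WP4@1, WP5@1) gives peak 12: w1:12  w2:7  w3:4  w4:4  w5:0.
Shift WP4→5, WP5→2.
Schedule WP1@1, WP2@1, WP3@1, WP4@5, WP5@2: w1:6  w2:7  w3:4  w4:4  w5:6 — peak 7.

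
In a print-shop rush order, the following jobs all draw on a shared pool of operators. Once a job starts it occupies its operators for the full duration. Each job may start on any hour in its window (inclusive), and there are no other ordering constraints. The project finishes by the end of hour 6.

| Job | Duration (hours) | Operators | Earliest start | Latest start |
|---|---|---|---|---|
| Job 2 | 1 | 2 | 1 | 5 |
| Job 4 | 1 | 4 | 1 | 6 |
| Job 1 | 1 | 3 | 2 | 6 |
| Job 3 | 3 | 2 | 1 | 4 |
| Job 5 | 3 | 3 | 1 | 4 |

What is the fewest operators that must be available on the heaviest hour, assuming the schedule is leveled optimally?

5

Early-start (Job 2@1, Job 4@1, Job 1@2, Job 3@1, Job 5@1) gives peak 11: h1:11  h2:8  h3:5  h4:0  h5:0  h6:0.
Shift Job 4→2, Job 1→3, Job 3→3, Job 5→4.
Schedule Job 2@1, Job 4@2, Job 1@3, Job 3@3, Job 5@4: h1:2  h2:4  h3:5  h4:5  h5:5  h6:3 — peak 5.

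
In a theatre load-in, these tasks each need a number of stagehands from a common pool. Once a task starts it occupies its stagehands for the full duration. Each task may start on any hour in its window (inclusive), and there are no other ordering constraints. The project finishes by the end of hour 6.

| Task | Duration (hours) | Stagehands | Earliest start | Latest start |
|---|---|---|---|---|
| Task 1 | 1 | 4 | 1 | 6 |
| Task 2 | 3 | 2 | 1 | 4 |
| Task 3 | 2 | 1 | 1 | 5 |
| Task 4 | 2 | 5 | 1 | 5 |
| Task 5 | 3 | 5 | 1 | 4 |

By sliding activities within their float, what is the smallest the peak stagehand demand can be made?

Early-start (Task 1@1, Task 2@1, Task 3@1, Task 4@1, Task 5@1) gives peak 17: h1:17  h2:13  h3:7  h4:0  h5:0  h6:0.
Shift Task 3→4, Task 4→2, Task 5→4.
Schedule Task 1@1, Task 2@1, Task 3@4, Task 4@2, Task 5@4: h1:6  h2:7  h3:7  h4:6  h5:6  h6:5 — peak 7.
Total stagehand-hours = 37 over 6 hours ⇒ peak ≥ ⌈37/6⌉ = 7, so 7 is optimal.

7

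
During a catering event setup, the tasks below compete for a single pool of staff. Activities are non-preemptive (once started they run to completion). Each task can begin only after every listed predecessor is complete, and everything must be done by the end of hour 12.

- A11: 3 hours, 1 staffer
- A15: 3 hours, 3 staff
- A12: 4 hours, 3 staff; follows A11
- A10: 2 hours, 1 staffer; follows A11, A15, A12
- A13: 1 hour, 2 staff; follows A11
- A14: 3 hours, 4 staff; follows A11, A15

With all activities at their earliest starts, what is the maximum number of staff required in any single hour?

9

Early-start schedule: A11@1, A15@1, A12@4, A10@8, A13@4, A14@4.
Load per hour: hour 1: 4, hour 2: 4, hour 3: 4, hour 4: 9, hour 5: 7, hour 6: 7, hour 7: 3, hour 8: 1, hour 9: 1, hour 10: 0, hour 11: 0, hour 12: 0.
Peak is 9.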